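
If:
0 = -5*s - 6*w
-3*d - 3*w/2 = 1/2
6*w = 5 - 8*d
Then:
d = -7/4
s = -19/5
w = 19/6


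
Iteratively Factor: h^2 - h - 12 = (h - 4)*(h + 3)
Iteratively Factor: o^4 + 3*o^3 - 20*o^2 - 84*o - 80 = (o - 5)*(o^3 + 8*o^2 + 20*o + 16) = (o - 5)*(o + 2)*(o^2 + 6*o + 8) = (o - 5)*(o + 2)*(o + 4)*(o + 2)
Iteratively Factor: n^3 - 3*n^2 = (n - 3)*(n^2) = n*(n - 3)*(n)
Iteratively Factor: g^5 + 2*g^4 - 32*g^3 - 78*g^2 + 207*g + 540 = (g + 3)*(g^4 - g^3 - 29*g^2 + 9*g + 180) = (g - 5)*(g + 3)*(g^3 + 4*g^2 - 9*g - 36) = (g - 5)*(g + 3)^2*(g^2 + g - 12) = (g - 5)*(g - 3)*(g + 3)^2*(g + 4)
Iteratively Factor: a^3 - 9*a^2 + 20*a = (a)*(a^2 - 9*a + 20) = a*(a - 5)*(a - 4)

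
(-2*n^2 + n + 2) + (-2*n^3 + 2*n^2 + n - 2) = -2*n^3 + 2*n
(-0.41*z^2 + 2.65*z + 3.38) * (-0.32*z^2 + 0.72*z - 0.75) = 0.1312*z^4 - 1.1432*z^3 + 1.1339*z^2 + 0.4461*z - 2.535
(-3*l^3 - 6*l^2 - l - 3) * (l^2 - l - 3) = -3*l^5 - 3*l^4 + 14*l^3 + 16*l^2 + 6*l + 9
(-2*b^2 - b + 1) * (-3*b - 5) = 6*b^3 + 13*b^2 + 2*b - 5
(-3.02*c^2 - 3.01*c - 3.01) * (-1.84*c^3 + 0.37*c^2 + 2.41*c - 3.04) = 5.5568*c^5 + 4.421*c^4 - 2.8535*c^3 + 0.812999999999999*c^2 + 1.8963*c + 9.1504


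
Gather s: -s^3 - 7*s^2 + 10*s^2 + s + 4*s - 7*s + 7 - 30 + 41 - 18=-s^3 + 3*s^2 - 2*s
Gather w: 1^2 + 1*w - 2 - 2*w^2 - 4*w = -2*w^2 - 3*w - 1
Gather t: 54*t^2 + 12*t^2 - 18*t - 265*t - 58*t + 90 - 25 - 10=66*t^2 - 341*t + 55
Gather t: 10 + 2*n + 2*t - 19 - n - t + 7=n + t - 2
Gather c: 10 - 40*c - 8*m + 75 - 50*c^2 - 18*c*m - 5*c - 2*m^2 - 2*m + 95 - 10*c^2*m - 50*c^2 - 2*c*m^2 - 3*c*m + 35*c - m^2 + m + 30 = c^2*(-10*m - 100) + c*(-2*m^2 - 21*m - 10) - 3*m^2 - 9*m + 210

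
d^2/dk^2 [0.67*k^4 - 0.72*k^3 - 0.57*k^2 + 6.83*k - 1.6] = 8.04*k^2 - 4.32*k - 1.14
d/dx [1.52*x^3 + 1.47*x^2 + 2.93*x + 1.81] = 4.56*x^2 + 2.94*x + 2.93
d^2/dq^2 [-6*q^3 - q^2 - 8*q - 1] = -36*q - 2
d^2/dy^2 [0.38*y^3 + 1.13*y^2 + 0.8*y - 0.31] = 2.28*y + 2.26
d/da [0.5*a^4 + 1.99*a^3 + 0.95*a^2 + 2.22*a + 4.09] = 2.0*a^3 + 5.97*a^2 + 1.9*a + 2.22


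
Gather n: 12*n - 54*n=-42*n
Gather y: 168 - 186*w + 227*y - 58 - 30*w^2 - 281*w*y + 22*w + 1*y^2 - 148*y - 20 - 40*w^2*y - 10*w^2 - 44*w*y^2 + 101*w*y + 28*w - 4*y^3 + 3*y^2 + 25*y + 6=-40*w^2 - 136*w - 4*y^3 + y^2*(4 - 44*w) + y*(-40*w^2 - 180*w + 104) + 96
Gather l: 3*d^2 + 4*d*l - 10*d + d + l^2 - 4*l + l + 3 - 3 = 3*d^2 - 9*d + l^2 + l*(4*d - 3)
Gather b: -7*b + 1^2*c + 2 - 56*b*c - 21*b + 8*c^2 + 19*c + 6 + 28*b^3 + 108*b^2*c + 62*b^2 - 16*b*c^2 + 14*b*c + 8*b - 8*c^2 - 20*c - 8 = 28*b^3 + b^2*(108*c + 62) + b*(-16*c^2 - 42*c - 20)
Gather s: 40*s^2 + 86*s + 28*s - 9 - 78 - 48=40*s^2 + 114*s - 135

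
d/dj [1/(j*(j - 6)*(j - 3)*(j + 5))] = 2*(-2*j^3 + 6*j^2 + 27*j - 45)/(j^2*(j^6 - 8*j^5 - 38*j^4 + 396*j^3 + 9*j^2 - 4860*j + 8100))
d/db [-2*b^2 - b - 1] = -4*b - 1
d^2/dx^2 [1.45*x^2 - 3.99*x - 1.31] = 2.90000000000000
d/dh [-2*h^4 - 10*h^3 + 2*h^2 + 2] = 2*h*(-4*h^2 - 15*h + 2)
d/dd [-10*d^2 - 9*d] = -20*d - 9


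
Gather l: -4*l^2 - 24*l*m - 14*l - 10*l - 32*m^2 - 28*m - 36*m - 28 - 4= -4*l^2 + l*(-24*m - 24) - 32*m^2 - 64*m - 32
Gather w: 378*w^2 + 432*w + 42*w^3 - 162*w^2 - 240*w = 42*w^3 + 216*w^2 + 192*w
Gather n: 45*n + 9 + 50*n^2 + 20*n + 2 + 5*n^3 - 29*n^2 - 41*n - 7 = 5*n^3 + 21*n^2 + 24*n + 4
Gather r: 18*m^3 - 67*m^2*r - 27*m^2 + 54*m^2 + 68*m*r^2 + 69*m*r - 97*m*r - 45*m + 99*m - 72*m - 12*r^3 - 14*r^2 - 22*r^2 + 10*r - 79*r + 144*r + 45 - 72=18*m^3 + 27*m^2 - 18*m - 12*r^3 + r^2*(68*m - 36) + r*(-67*m^2 - 28*m + 75) - 27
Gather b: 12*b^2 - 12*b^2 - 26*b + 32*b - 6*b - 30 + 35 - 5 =0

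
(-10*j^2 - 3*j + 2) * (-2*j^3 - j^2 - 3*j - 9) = 20*j^5 + 16*j^4 + 29*j^3 + 97*j^2 + 21*j - 18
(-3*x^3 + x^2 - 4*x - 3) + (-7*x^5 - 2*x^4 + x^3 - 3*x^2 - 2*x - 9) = -7*x^5 - 2*x^4 - 2*x^3 - 2*x^2 - 6*x - 12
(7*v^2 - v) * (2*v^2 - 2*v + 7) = 14*v^4 - 16*v^3 + 51*v^2 - 7*v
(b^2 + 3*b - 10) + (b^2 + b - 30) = 2*b^2 + 4*b - 40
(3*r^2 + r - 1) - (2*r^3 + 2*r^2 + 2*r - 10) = -2*r^3 + r^2 - r + 9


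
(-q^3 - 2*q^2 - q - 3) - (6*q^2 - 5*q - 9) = -q^3 - 8*q^2 + 4*q + 6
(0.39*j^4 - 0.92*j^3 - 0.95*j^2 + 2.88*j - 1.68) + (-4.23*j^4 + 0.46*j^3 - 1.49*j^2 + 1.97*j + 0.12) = -3.84*j^4 - 0.46*j^3 - 2.44*j^2 + 4.85*j - 1.56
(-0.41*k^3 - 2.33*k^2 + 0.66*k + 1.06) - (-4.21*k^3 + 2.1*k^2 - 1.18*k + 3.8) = 3.8*k^3 - 4.43*k^2 + 1.84*k - 2.74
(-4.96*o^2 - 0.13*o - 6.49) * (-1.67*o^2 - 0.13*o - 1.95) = 8.2832*o^4 + 0.8619*o^3 + 20.5272*o^2 + 1.0972*o + 12.6555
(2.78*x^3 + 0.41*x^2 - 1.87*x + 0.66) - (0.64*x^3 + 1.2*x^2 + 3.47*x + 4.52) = 2.14*x^3 - 0.79*x^2 - 5.34*x - 3.86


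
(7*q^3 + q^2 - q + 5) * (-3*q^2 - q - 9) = -21*q^5 - 10*q^4 - 61*q^3 - 23*q^2 + 4*q - 45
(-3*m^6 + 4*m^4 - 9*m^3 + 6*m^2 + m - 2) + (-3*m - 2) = -3*m^6 + 4*m^4 - 9*m^3 + 6*m^2 - 2*m - 4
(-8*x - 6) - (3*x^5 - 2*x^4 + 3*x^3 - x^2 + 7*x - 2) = -3*x^5 + 2*x^4 - 3*x^3 + x^2 - 15*x - 4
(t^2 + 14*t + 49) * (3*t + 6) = 3*t^3 + 48*t^2 + 231*t + 294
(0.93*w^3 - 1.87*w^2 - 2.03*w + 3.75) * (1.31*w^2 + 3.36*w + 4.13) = 1.2183*w^5 + 0.6751*w^4 - 5.1016*w^3 - 9.6314*w^2 + 4.2161*w + 15.4875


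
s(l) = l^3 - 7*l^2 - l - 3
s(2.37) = -31.38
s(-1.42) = -18.56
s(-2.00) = -37.00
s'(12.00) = 263.00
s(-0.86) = -7.95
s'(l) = 3*l^2 - 14*l - 1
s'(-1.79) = 33.67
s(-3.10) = -96.96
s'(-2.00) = 39.00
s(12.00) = 705.00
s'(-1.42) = 24.93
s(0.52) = -5.27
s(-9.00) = -1290.00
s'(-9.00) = 368.00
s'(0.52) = -7.47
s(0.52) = -5.27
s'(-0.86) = 13.26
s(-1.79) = -29.37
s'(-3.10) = 71.23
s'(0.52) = -7.47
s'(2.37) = -17.33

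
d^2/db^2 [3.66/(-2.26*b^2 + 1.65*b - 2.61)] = (37.387632*b^2 - 27.29628*b - 3.66*(4.52*b - 1.65)*(9.04*b - 3.3) + 43.177752)/(2.26*b^2 - 1.65*b + 2.61)^3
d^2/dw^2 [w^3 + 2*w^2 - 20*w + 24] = 6*w + 4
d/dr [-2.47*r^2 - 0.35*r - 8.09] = -4.94*r - 0.35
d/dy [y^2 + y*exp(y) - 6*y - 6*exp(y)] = y*exp(y) + 2*y - 5*exp(y) - 6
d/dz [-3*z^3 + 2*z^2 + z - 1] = -9*z^2 + 4*z + 1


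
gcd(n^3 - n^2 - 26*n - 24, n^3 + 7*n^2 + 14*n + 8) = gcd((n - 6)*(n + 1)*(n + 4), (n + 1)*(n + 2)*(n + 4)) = n^2 + 5*n + 4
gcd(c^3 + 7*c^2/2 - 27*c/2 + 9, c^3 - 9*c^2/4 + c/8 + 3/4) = 1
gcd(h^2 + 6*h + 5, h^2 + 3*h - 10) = h + 5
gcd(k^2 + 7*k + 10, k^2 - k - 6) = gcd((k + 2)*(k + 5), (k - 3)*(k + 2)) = k + 2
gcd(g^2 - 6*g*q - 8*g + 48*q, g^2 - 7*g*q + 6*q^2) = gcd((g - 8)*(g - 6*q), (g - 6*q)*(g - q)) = -g + 6*q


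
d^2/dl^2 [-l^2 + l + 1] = -2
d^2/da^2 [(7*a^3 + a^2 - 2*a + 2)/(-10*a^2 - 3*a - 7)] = 2*(657*a^3 - 831*a^2 - 1629*a + 31)/(1000*a^6 + 900*a^5 + 2370*a^4 + 1287*a^3 + 1659*a^2 + 441*a + 343)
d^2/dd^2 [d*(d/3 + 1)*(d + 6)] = 2*d + 6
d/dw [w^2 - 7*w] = 2*w - 7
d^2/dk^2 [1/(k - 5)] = 2/(k - 5)^3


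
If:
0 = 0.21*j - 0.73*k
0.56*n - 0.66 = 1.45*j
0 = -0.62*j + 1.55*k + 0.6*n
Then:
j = -0.51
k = -0.15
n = -0.15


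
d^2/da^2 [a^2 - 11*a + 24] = 2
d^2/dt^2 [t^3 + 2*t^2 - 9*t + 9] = 6*t + 4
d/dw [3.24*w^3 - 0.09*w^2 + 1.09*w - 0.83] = 9.72*w^2 - 0.18*w + 1.09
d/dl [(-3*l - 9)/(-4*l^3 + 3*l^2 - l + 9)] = 3*(4*l^3 - 3*l^2 + l - (l + 3)*(12*l^2 - 6*l + 1) - 9)/(4*l^3 - 3*l^2 + l - 9)^2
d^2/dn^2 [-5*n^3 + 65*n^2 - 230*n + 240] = 130 - 30*n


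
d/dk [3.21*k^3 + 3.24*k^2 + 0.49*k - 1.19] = 9.63*k^2 + 6.48*k + 0.49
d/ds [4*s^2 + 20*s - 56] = 8*s + 20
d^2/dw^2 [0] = 0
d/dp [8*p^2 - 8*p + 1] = 16*p - 8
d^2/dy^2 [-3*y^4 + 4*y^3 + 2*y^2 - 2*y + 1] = -36*y^2 + 24*y + 4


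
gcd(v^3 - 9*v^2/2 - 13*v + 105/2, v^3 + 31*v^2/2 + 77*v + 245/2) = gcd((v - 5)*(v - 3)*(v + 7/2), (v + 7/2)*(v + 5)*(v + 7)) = v + 7/2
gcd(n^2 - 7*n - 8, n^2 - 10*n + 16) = n - 8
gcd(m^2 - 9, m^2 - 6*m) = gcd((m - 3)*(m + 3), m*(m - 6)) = 1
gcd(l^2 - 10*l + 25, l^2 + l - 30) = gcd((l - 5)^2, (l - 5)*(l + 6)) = l - 5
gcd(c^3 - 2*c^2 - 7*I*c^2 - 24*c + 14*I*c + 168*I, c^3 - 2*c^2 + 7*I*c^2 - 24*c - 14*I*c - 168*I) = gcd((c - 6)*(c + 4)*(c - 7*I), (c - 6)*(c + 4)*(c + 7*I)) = c^2 - 2*c - 24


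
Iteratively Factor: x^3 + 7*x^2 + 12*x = (x + 4)*(x^2 + 3*x) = (x + 3)*(x + 4)*(x)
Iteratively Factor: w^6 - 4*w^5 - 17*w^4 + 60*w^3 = (w)*(w^5 - 4*w^4 - 17*w^3 + 60*w^2) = w^2*(w^4 - 4*w^3 - 17*w^2 + 60*w) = w^2*(w - 3)*(w^3 - w^2 - 20*w) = w^3*(w - 3)*(w^2 - w - 20) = w^3*(w - 5)*(w - 3)*(w + 4)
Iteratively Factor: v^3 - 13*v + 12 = (v + 4)*(v^2 - 4*v + 3) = (v - 3)*(v + 4)*(v - 1)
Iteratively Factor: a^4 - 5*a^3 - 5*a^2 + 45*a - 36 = (a + 3)*(a^3 - 8*a^2 + 19*a - 12) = (a - 1)*(a + 3)*(a^2 - 7*a + 12) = (a - 4)*(a - 1)*(a + 3)*(a - 3)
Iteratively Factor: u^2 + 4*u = (u + 4)*(u)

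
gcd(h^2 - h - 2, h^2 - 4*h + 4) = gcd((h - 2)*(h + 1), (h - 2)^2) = h - 2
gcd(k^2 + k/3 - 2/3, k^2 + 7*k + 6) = k + 1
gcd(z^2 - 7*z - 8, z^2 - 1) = z + 1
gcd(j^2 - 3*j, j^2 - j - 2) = 1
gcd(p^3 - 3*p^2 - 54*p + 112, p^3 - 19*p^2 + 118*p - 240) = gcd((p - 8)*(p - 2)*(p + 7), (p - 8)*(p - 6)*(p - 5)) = p - 8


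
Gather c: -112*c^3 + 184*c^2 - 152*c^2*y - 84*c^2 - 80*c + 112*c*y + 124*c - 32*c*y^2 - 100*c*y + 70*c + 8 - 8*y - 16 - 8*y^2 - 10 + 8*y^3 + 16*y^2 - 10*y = -112*c^3 + c^2*(100 - 152*y) + c*(-32*y^2 + 12*y + 114) + 8*y^3 + 8*y^2 - 18*y - 18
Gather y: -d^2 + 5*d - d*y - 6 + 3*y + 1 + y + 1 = -d^2 + 5*d + y*(4 - d) - 4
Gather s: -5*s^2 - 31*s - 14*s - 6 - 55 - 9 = -5*s^2 - 45*s - 70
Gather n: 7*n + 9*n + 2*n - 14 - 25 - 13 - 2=18*n - 54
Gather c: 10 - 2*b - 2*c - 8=-2*b - 2*c + 2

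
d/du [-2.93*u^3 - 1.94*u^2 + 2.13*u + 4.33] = -8.79*u^2 - 3.88*u + 2.13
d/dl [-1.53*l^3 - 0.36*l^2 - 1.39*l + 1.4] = -4.59*l^2 - 0.72*l - 1.39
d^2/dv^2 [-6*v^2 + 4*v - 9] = -12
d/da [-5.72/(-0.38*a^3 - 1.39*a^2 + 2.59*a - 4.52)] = (-6.5208*a^2 - 15.9016*a + 14.8148)/(0.38*a^3 + 1.39*a^2 - 2.59*a + 4.52)^2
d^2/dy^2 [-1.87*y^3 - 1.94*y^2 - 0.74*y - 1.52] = -11.22*y - 3.88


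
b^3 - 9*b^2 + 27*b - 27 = (b - 3)^3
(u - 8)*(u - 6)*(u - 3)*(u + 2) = u^4 - 15*u^3 + 56*u^2 + 36*u - 288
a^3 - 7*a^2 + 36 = (a - 6)*(a - 3)*(a + 2)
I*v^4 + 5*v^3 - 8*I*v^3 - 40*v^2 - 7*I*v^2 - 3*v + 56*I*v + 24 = (v - 8)*(v - 3*I)*(v - I)*(I*v + 1)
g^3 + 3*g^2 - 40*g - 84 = (g - 6)*(g + 2)*(g + 7)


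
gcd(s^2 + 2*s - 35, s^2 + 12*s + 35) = s + 7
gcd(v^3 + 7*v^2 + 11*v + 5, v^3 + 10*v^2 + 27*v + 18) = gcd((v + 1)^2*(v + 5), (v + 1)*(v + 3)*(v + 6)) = v + 1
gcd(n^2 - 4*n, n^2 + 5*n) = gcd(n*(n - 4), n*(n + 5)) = n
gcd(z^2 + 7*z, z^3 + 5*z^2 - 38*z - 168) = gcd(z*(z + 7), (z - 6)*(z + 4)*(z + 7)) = z + 7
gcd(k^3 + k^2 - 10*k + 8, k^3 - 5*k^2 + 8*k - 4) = k^2 - 3*k + 2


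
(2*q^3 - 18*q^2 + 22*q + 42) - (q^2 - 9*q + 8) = 2*q^3 - 19*q^2 + 31*q + 34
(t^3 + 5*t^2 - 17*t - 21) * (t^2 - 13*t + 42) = t^5 - 8*t^4 - 40*t^3 + 410*t^2 - 441*t - 882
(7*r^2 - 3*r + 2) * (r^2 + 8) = 7*r^4 - 3*r^3 + 58*r^2 - 24*r + 16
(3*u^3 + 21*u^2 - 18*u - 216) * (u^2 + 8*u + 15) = 3*u^5 + 45*u^4 + 195*u^3 - 45*u^2 - 1998*u - 3240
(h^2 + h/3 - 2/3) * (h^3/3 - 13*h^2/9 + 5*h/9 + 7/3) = h^5/3 - 4*h^4/3 - 4*h^3/27 + 94*h^2/27 + 11*h/27 - 14/9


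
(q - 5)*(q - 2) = q^2 - 7*q + 10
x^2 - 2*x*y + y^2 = (-x + y)^2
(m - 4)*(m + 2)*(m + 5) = m^3 + 3*m^2 - 18*m - 40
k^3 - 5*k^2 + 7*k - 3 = (k - 3)*(k - 1)^2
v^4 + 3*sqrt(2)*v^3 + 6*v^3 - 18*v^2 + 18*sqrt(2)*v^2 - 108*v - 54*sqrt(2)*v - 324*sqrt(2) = (v + 6)*(v - 3*sqrt(2))*(v + 3*sqrt(2))^2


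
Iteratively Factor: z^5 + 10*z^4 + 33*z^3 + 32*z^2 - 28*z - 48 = (z + 3)*(z^4 + 7*z^3 + 12*z^2 - 4*z - 16) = (z + 3)*(z + 4)*(z^3 + 3*z^2 - 4) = (z + 2)*(z + 3)*(z + 4)*(z^2 + z - 2) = (z + 2)^2*(z + 3)*(z + 4)*(z - 1)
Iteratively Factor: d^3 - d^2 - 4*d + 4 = (d - 2)*(d^2 + d - 2) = (d - 2)*(d + 2)*(d - 1)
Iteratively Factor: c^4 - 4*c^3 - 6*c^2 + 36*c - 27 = (c + 3)*(c^3 - 7*c^2 + 15*c - 9) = (c - 3)*(c + 3)*(c^2 - 4*c + 3) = (c - 3)*(c - 1)*(c + 3)*(c - 3)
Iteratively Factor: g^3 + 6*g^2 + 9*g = (g + 3)*(g^2 + 3*g) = g*(g + 3)*(g + 3)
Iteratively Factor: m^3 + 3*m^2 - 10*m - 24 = (m + 2)*(m^2 + m - 12) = (m - 3)*(m + 2)*(m + 4)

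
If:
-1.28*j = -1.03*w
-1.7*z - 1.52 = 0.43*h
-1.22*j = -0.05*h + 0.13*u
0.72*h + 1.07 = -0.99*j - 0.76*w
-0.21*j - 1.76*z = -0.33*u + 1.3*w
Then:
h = -1.79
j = 0.11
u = -1.74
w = 0.14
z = -0.44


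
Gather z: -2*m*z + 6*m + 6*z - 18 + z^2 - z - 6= 6*m + z^2 + z*(5 - 2*m) - 24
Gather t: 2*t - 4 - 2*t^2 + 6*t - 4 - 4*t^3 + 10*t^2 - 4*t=-4*t^3 + 8*t^2 + 4*t - 8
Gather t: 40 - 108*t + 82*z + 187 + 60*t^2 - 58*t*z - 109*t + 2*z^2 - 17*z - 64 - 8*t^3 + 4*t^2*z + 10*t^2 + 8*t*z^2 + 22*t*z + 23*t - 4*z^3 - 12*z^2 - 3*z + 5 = -8*t^3 + t^2*(4*z + 70) + t*(8*z^2 - 36*z - 194) - 4*z^3 - 10*z^2 + 62*z + 168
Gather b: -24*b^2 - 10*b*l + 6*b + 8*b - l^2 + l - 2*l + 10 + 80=-24*b^2 + b*(14 - 10*l) - l^2 - l + 90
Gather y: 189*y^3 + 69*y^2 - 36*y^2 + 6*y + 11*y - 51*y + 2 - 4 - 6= 189*y^3 + 33*y^2 - 34*y - 8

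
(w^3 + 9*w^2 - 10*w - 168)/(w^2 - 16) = (w^2 + 13*w + 42)/(w + 4)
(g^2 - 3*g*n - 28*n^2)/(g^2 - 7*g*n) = (g + 4*n)/g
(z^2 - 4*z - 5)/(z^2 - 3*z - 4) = (z - 5)/(z - 4)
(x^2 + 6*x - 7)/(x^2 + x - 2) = (x + 7)/(x + 2)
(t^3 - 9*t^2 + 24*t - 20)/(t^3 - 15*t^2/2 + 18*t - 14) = 2*(t - 5)/(2*t - 7)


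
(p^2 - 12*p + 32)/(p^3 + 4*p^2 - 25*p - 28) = (p - 8)/(p^2 + 8*p + 7)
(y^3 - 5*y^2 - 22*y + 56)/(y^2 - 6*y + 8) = (y^2 - 3*y - 28)/(y - 4)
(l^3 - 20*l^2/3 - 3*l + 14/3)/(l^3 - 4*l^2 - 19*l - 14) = (l - 2/3)/(l + 2)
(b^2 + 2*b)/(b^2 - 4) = b/(b - 2)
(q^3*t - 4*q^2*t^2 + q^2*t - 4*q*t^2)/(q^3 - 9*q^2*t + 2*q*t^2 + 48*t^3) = q*t*(q^2 - 4*q*t + q - 4*t)/(q^3 - 9*q^2*t + 2*q*t^2 + 48*t^3)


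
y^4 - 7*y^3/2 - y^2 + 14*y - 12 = (y - 2)^2*(y - 3/2)*(y + 2)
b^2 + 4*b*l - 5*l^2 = (b - l)*(b + 5*l)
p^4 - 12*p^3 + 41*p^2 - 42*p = p*(p - 7)*(p - 3)*(p - 2)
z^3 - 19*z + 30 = (z - 3)*(z - 2)*(z + 5)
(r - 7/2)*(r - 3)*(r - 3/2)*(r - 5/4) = r^4 - 37*r^3/4 + 121*r^2/4 - 657*r/16 + 315/16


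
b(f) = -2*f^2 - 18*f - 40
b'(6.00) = -42.00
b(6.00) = -220.00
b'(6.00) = -42.00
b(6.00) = -220.00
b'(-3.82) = -2.72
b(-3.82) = -0.42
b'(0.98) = -21.92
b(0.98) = -59.56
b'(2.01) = -26.04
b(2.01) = -84.26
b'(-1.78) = -10.88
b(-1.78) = -14.30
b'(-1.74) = -11.04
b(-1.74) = -14.74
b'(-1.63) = -11.48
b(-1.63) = -15.97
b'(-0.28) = -16.88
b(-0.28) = -35.12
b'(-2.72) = -7.12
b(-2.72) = -5.84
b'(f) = -4*f - 18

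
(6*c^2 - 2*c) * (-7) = -42*c^2 + 14*c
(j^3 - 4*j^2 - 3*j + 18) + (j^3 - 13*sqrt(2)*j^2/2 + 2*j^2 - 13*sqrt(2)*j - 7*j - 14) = 2*j^3 - 13*sqrt(2)*j^2/2 - 2*j^2 - 13*sqrt(2)*j - 10*j + 4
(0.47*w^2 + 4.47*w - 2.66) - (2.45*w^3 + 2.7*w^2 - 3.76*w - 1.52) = -2.45*w^3 - 2.23*w^2 + 8.23*w - 1.14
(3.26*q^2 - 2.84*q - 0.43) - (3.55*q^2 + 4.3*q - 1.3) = -0.29*q^2 - 7.14*q + 0.87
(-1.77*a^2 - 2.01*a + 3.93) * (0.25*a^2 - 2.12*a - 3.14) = -0.4425*a^4 + 3.2499*a^3 + 10.8015*a^2 - 2.0202*a - 12.3402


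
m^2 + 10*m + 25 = (m + 5)^2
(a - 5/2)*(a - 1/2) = a^2 - 3*a + 5/4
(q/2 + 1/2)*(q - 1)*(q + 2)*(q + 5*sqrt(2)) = q^4/2 + q^3 + 5*sqrt(2)*q^3/2 - q^2/2 + 5*sqrt(2)*q^2 - 5*sqrt(2)*q/2 - q - 5*sqrt(2)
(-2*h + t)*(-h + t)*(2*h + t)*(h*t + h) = 4*h^4*t + 4*h^4 - 4*h^3*t^2 - 4*h^3*t - h^2*t^3 - h^2*t^2 + h*t^4 + h*t^3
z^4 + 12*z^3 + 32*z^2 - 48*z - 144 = (z - 2)*(z + 2)*(z + 6)^2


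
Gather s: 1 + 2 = 3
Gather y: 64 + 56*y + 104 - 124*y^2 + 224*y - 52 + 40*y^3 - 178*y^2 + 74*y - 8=40*y^3 - 302*y^2 + 354*y + 108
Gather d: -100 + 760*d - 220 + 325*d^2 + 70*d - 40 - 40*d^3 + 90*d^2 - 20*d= -40*d^3 + 415*d^2 + 810*d - 360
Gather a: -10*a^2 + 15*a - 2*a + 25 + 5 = -10*a^2 + 13*a + 30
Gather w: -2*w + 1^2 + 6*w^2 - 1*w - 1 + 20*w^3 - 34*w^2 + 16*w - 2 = 20*w^3 - 28*w^2 + 13*w - 2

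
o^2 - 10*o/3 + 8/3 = (o - 2)*(o - 4/3)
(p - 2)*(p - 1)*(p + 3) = p^3 - 7*p + 6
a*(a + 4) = a^2 + 4*a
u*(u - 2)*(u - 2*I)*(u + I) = u^4 - 2*u^3 - I*u^3 + 2*u^2 + 2*I*u^2 - 4*u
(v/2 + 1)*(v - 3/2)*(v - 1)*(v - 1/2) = v^4/2 - v^3/2 - 13*v^2/8 + 19*v/8 - 3/4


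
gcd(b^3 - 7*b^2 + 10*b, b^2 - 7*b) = b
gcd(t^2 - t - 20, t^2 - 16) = t + 4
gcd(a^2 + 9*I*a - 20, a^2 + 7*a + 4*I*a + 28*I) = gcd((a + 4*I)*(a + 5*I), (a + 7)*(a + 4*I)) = a + 4*I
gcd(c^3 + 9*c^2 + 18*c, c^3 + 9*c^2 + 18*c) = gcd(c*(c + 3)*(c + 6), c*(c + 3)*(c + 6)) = c^3 + 9*c^2 + 18*c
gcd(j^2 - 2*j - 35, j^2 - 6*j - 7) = j - 7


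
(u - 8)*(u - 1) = u^2 - 9*u + 8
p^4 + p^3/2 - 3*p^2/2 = p^2*(p - 1)*(p + 3/2)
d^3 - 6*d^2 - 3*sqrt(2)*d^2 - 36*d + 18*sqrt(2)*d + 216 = (d - 6)*(d - 6*sqrt(2))*(d + 3*sqrt(2))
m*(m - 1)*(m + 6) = m^3 + 5*m^2 - 6*m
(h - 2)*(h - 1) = h^2 - 3*h + 2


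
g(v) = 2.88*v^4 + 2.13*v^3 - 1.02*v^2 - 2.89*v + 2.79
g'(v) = 11.52*v^3 + 6.39*v^2 - 2.04*v - 2.89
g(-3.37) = 290.88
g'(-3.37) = -364.35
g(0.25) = 2.05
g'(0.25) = -2.82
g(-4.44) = 928.32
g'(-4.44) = -876.19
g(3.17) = 342.05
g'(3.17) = 421.83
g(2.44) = 122.69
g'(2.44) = 197.52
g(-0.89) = 4.86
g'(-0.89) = -4.13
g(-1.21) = 7.19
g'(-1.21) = -11.47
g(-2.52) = 85.65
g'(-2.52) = -141.52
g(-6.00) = 3255.81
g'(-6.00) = -2248.93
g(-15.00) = 138427.89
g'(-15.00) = -37414.54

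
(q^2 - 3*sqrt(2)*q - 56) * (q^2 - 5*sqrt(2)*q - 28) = q^4 - 8*sqrt(2)*q^3 - 54*q^2 + 364*sqrt(2)*q + 1568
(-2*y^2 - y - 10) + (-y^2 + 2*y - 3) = -3*y^2 + y - 13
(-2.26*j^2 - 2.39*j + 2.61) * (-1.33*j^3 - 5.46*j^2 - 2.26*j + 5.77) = 3.0058*j^5 + 15.5183*j^4 + 14.6857*j^3 - 21.8894*j^2 - 19.6889*j + 15.0597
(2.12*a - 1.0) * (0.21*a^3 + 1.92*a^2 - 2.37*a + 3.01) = 0.4452*a^4 + 3.8604*a^3 - 6.9444*a^2 + 8.7512*a - 3.01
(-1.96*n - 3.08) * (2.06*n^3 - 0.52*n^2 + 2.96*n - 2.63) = -4.0376*n^4 - 5.3256*n^3 - 4.2*n^2 - 3.962*n + 8.1004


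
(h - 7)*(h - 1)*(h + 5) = h^3 - 3*h^2 - 33*h + 35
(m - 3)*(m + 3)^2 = m^3 + 3*m^2 - 9*m - 27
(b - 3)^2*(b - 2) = b^3 - 8*b^2 + 21*b - 18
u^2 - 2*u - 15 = (u - 5)*(u + 3)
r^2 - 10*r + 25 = (r - 5)^2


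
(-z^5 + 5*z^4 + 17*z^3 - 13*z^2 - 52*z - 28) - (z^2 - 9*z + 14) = -z^5 + 5*z^4 + 17*z^3 - 14*z^2 - 43*z - 42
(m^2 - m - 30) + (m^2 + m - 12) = 2*m^2 - 42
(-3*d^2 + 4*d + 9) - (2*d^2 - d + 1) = -5*d^2 + 5*d + 8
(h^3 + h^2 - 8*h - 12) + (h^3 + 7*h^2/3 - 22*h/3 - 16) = 2*h^3 + 10*h^2/3 - 46*h/3 - 28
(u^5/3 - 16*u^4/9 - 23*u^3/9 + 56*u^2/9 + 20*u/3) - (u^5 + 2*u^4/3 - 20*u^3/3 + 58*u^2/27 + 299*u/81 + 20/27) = -2*u^5/3 - 22*u^4/9 + 37*u^3/9 + 110*u^2/27 + 241*u/81 - 20/27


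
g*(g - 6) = g^2 - 6*g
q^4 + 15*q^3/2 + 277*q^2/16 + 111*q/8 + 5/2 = (q + 1/4)*(q + 5/4)*(q + 2)*(q + 4)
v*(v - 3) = v^2 - 3*v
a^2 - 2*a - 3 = (a - 3)*(a + 1)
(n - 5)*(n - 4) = n^2 - 9*n + 20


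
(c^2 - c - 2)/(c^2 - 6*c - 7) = (c - 2)/(c - 7)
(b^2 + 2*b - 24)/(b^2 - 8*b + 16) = (b + 6)/(b - 4)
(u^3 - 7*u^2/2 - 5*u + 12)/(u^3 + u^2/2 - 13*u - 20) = (2*u - 3)/(2*u + 5)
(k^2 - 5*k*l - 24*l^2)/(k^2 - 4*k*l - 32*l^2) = (k + 3*l)/(k + 4*l)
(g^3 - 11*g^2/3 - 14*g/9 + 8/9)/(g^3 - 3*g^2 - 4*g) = (g^2 + g/3 - 2/9)/(g*(g + 1))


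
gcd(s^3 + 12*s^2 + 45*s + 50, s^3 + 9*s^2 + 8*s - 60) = s + 5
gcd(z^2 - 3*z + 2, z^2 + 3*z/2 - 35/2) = 1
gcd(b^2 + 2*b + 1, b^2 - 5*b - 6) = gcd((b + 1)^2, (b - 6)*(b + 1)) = b + 1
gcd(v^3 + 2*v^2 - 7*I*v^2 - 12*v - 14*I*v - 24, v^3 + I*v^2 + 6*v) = 1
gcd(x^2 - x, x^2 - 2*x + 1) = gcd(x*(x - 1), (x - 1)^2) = x - 1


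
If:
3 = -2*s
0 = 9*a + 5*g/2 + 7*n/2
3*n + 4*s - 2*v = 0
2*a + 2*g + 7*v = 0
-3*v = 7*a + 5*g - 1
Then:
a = -1295/977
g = 2156/977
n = 1790/977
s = -3/2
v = -246/977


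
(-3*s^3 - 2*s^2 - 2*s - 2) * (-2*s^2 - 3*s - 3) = 6*s^5 + 13*s^4 + 19*s^3 + 16*s^2 + 12*s + 6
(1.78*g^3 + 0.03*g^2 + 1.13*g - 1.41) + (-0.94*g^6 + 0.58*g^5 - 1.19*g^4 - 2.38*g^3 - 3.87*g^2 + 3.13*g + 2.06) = -0.94*g^6 + 0.58*g^5 - 1.19*g^4 - 0.6*g^3 - 3.84*g^2 + 4.26*g + 0.65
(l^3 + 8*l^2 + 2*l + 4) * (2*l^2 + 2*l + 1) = 2*l^5 + 18*l^4 + 21*l^3 + 20*l^2 + 10*l + 4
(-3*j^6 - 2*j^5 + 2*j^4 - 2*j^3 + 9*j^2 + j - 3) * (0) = 0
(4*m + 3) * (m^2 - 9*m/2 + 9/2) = 4*m^3 - 15*m^2 + 9*m/2 + 27/2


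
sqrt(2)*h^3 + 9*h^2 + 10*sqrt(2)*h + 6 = (h + sqrt(2))*(h + 3*sqrt(2))*(sqrt(2)*h + 1)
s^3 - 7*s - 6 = (s - 3)*(s + 1)*(s + 2)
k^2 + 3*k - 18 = (k - 3)*(k + 6)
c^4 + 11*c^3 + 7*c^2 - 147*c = c*(c - 3)*(c + 7)^2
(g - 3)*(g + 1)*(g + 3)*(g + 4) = g^4 + 5*g^3 - 5*g^2 - 45*g - 36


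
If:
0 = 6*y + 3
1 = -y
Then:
No Solution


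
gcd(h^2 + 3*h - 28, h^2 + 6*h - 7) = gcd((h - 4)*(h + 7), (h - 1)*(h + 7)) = h + 7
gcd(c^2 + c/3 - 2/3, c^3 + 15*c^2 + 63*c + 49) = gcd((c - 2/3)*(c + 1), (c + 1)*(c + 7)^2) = c + 1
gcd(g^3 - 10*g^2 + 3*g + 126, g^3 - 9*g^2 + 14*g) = g - 7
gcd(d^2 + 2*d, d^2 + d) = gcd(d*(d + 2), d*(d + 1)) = d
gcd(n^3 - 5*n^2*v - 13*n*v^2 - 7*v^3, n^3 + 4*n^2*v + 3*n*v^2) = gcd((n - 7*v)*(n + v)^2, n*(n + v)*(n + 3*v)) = n + v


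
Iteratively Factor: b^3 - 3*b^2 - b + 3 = (b + 1)*(b^2 - 4*b + 3) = (b - 3)*(b + 1)*(b - 1)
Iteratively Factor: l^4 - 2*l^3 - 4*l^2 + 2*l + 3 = (l + 1)*(l^3 - 3*l^2 - l + 3) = (l + 1)^2*(l^2 - 4*l + 3) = (l - 3)*(l + 1)^2*(l - 1)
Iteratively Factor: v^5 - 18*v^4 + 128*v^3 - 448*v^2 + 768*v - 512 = (v - 4)*(v^4 - 14*v^3 + 72*v^2 - 160*v + 128) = (v - 4)^2*(v^3 - 10*v^2 + 32*v - 32) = (v - 4)^2*(v - 2)*(v^2 - 8*v + 16) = (v - 4)^3*(v - 2)*(v - 4)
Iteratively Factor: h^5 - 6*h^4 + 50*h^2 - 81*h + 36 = (h - 1)*(h^4 - 5*h^3 - 5*h^2 + 45*h - 36) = (h - 1)*(h + 3)*(h^3 - 8*h^2 + 19*h - 12) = (h - 1)^2*(h + 3)*(h^2 - 7*h + 12) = (h - 4)*(h - 1)^2*(h + 3)*(h - 3)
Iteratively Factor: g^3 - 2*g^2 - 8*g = (g + 2)*(g^2 - 4*g) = g*(g + 2)*(g - 4)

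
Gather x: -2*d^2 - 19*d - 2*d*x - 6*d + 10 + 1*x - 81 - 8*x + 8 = -2*d^2 - 25*d + x*(-2*d - 7) - 63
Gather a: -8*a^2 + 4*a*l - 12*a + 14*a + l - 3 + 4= -8*a^2 + a*(4*l + 2) + l + 1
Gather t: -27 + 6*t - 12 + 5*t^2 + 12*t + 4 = 5*t^2 + 18*t - 35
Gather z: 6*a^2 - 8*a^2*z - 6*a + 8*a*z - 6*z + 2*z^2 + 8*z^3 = 6*a^2 - 6*a + 8*z^3 + 2*z^2 + z*(-8*a^2 + 8*a - 6)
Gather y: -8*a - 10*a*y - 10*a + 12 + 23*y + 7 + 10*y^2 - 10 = -18*a + 10*y^2 + y*(23 - 10*a) + 9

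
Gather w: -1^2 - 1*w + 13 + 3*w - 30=2*w - 18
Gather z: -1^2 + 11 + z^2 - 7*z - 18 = z^2 - 7*z - 8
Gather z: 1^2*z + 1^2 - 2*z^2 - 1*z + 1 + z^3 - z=z^3 - 2*z^2 - z + 2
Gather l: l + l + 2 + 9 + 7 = 2*l + 18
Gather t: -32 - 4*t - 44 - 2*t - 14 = -6*t - 90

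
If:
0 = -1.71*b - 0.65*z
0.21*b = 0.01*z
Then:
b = 0.00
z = 0.00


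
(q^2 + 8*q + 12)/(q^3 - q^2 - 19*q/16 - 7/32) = 32*(q^2 + 8*q + 12)/(32*q^3 - 32*q^2 - 38*q - 7)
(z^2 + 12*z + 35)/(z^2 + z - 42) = (z + 5)/(z - 6)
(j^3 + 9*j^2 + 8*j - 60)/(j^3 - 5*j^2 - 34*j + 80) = (j + 6)/(j - 8)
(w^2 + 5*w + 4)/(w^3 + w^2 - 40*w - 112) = (w + 1)/(w^2 - 3*w - 28)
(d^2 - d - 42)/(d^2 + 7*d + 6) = (d - 7)/(d + 1)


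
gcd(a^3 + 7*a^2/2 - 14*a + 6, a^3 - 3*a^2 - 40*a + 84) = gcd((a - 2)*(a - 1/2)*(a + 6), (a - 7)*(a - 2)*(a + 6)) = a^2 + 4*a - 12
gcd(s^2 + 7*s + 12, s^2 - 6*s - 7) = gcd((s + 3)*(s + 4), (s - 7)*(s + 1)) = 1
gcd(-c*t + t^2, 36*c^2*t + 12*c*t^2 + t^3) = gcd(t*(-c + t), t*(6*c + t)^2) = t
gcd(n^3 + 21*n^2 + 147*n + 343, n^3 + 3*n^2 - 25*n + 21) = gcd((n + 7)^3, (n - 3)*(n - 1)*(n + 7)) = n + 7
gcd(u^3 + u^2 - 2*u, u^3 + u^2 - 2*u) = u^3 + u^2 - 2*u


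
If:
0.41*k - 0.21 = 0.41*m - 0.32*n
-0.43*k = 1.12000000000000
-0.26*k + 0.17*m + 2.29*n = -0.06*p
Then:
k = -2.60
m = -0.0193295077016007*p - 3.16431486307095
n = -0.0247659317426759*p - 0.06081911598407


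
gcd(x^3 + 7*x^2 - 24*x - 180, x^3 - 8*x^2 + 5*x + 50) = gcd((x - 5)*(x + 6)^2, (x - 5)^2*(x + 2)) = x - 5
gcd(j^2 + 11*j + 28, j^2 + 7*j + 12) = j + 4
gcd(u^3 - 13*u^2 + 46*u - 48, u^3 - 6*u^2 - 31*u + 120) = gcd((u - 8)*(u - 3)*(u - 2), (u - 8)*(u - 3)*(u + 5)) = u^2 - 11*u + 24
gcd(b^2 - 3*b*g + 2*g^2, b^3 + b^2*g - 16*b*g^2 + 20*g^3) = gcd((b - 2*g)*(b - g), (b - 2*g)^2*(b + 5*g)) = b - 2*g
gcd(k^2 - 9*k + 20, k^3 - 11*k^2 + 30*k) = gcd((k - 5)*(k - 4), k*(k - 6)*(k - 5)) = k - 5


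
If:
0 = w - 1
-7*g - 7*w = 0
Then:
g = -1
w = 1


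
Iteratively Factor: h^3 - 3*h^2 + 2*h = (h - 1)*(h^2 - 2*h) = h*(h - 1)*(h - 2)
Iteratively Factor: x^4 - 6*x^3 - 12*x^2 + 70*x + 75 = (x - 5)*(x^3 - x^2 - 17*x - 15) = (x - 5)^2*(x^2 + 4*x + 3) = (x - 5)^2*(x + 3)*(x + 1)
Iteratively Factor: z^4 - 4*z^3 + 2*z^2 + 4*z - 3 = (z - 1)*(z^3 - 3*z^2 - z + 3) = (z - 3)*(z - 1)*(z^2 - 1) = (z - 3)*(z - 1)^2*(z + 1)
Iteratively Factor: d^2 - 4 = (d + 2)*(d - 2)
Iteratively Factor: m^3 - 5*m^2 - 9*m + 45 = (m + 3)*(m^2 - 8*m + 15) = (m - 5)*(m + 3)*(m - 3)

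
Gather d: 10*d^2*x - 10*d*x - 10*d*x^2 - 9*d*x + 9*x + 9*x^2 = 10*d^2*x + d*(-10*x^2 - 19*x) + 9*x^2 + 9*x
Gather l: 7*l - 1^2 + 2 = 7*l + 1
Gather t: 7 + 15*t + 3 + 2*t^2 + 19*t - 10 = 2*t^2 + 34*t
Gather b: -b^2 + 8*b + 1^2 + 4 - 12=-b^2 + 8*b - 7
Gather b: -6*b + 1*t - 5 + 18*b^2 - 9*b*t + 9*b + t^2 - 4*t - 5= 18*b^2 + b*(3 - 9*t) + t^2 - 3*t - 10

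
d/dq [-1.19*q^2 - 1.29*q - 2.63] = -2.38*q - 1.29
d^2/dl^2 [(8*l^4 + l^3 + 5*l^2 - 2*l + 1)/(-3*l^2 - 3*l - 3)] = 2*(-8*l^6 - 24*l^5 - 48*l^4 - 57*l^3 - 39*l^2 - 12*l - 7)/(3*(l^6 + 3*l^5 + 6*l^4 + 7*l^3 + 6*l^2 + 3*l + 1))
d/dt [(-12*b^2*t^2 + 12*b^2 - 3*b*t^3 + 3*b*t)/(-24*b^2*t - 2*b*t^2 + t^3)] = 6*b*(3*b*t^2 + 3*b - t)/(t^2*(36*b^2 - 12*b*t + t^2))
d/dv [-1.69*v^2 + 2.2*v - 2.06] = 2.2 - 3.38*v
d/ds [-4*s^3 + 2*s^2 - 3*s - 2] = -12*s^2 + 4*s - 3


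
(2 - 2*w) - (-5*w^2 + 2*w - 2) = 5*w^2 - 4*w + 4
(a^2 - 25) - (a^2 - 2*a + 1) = 2*a - 26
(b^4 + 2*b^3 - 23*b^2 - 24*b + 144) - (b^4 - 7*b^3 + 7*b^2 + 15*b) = 9*b^3 - 30*b^2 - 39*b + 144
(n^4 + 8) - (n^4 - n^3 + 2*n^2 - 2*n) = n^3 - 2*n^2 + 2*n + 8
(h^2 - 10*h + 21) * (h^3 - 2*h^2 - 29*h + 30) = h^5 - 12*h^4 + 12*h^3 + 278*h^2 - 909*h + 630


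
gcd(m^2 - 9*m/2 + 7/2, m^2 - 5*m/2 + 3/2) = m - 1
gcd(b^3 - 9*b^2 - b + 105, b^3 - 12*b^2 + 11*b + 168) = b^2 - 4*b - 21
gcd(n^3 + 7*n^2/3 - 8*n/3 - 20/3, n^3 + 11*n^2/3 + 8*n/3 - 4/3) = n^2 + 4*n + 4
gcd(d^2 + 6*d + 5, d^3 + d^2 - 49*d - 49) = d + 1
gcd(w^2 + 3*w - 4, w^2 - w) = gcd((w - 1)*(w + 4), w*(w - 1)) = w - 1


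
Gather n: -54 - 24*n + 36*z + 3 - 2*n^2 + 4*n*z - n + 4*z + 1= -2*n^2 + n*(4*z - 25) + 40*z - 50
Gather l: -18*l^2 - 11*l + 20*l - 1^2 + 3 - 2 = -18*l^2 + 9*l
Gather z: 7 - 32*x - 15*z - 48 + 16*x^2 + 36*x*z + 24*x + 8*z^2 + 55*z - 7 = 16*x^2 - 8*x + 8*z^2 + z*(36*x + 40) - 48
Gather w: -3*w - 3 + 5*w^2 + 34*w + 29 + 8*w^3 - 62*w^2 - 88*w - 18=8*w^3 - 57*w^2 - 57*w + 8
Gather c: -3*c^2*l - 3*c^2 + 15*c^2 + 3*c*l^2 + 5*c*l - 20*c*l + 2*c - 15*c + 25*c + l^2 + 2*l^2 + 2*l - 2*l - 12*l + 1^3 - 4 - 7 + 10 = c^2*(12 - 3*l) + c*(3*l^2 - 15*l + 12) + 3*l^2 - 12*l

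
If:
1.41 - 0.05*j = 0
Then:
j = 28.20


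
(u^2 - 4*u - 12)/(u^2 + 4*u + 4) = (u - 6)/(u + 2)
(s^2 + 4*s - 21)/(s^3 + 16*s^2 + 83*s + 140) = (s - 3)/(s^2 + 9*s + 20)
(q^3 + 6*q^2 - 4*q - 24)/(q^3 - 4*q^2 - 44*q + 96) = (q + 2)/(q - 8)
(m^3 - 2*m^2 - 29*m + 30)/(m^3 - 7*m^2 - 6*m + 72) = (m^2 + 4*m - 5)/(m^2 - m - 12)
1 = 1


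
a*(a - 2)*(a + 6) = a^3 + 4*a^2 - 12*a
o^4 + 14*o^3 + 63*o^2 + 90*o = o*(o + 3)*(o + 5)*(o + 6)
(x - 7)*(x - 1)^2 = x^3 - 9*x^2 + 15*x - 7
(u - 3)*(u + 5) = u^2 + 2*u - 15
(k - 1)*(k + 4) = k^2 + 3*k - 4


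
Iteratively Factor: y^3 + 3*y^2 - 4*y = (y - 1)*(y^2 + 4*y) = (y - 1)*(y + 4)*(y)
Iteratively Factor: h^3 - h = (h + 1)*(h^2 - h) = h*(h + 1)*(h - 1)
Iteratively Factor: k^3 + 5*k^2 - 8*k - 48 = (k - 3)*(k^2 + 8*k + 16) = (k - 3)*(k + 4)*(k + 4)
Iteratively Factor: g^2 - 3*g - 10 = (g + 2)*(g - 5)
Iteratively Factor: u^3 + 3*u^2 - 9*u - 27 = (u - 3)*(u^2 + 6*u + 9) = (u - 3)*(u + 3)*(u + 3)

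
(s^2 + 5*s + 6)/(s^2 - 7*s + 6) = (s^2 + 5*s + 6)/(s^2 - 7*s + 6)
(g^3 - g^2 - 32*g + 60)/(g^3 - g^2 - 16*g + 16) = (g^3 - g^2 - 32*g + 60)/(g^3 - g^2 - 16*g + 16)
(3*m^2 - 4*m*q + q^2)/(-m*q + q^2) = (-3*m + q)/q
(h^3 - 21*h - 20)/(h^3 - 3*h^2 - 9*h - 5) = (h + 4)/(h + 1)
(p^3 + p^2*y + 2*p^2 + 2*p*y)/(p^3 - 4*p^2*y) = (p^2 + p*y + 2*p + 2*y)/(p*(p - 4*y))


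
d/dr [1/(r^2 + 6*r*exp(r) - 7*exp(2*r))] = 2*(-3*r*exp(r) - r + 7*exp(2*r) - 3*exp(r))/(r^2 + 6*r*exp(r) - 7*exp(2*r))^2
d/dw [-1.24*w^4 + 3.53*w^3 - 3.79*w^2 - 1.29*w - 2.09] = -4.96*w^3 + 10.59*w^2 - 7.58*w - 1.29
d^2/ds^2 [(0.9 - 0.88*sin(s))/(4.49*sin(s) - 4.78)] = (0.742646000000001*sin(s)^2 + 0.790611999999999*sin(s) - 1.485292)/(90.518849*sin(s)^3 - 289.095834*sin(s)^2 + 307.767948*sin(s) - 109.215352)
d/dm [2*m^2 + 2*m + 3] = 4*m + 2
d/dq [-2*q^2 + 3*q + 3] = 3 - 4*q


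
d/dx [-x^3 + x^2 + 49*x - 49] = -3*x^2 + 2*x + 49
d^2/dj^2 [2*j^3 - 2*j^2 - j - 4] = 12*j - 4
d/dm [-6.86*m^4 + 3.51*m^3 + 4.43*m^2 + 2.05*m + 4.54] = -27.44*m^3 + 10.53*m^2 + 8.86*m + 2.05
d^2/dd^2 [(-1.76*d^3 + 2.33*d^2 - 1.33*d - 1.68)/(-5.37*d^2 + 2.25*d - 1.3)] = (5.6843418860808e-14*d^5 + 13.648584*d^3 + 357.382332*d^2 - 159.65358*d - 6.54106)/(154.854153*d^6 - 194.649075*d^5 + 194.020785*d^4 - 105.634125*d^3 + 46.96965*d^2 - 11.4075*d + 2.197)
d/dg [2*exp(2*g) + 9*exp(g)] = (4*exp(g) + 9)*exp(g)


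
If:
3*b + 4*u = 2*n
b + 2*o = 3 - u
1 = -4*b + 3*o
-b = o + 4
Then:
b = -13/7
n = 31/2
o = -15/7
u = 64/7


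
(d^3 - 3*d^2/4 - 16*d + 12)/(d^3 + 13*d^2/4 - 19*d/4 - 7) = (4*d^2 - 19*d + 12)/(4*d^2 - 3*d - 7)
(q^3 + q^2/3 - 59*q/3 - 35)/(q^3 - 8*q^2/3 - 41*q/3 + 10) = (3*q + 7)/(3*q - 2)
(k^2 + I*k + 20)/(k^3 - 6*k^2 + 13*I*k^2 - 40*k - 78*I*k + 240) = (k - 4*I)/(k^2 + k*(-6 + 8*I) - 48*I)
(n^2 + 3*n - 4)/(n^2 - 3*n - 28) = (n - 1)/(n - 7)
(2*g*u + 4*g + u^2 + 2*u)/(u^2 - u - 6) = (2*g + u)/(u - 3)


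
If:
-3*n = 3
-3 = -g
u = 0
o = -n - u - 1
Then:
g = 3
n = -1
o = 0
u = 0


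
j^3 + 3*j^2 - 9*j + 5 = (j - 1)^2*(j + 5)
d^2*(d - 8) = d^3 - 8*d^2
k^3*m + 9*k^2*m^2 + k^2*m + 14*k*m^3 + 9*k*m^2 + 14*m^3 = (k + 2*m)*(k + 7*m)*(k*m + m)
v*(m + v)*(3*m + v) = 3*m^2*v + 4*m*v^2 + v^3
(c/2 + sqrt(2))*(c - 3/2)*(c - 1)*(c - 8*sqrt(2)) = c^4/2 - 3*sqrt(2)*c^3 - 5*c^3/4 - 61*c^2/4 + 15*sqrt(2)*c^2/2 - 9*sqrt(2)*c/2 + 40*c - 24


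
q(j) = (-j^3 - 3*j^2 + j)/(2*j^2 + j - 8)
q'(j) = (-4*j - 1)*(-j^3 - 3*j^2 + j)/(2*j^2 + j - 8)^2 + (-3*j^2 - 6*j + 1)/(2*j^2 + j - 8)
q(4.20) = -3.90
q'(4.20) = -0.24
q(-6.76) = 2.15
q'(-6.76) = -0.51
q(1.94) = -11.35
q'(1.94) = 52.82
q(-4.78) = 1.09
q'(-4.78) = -0.58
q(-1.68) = 1.34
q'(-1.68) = -2.55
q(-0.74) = 0.26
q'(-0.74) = -0.56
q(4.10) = -3.88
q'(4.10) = -0.22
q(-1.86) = 1.97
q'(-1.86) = -4.93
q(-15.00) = 6.29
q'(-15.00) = -0.50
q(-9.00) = 3.29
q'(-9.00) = -0.50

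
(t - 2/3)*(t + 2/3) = t^2 - 4/9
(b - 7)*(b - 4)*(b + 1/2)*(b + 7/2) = b^4 - 7*b^3 - 57*b^2/4 + 371*b/4 + 49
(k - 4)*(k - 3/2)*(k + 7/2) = k^3 - 2*k^2 - 53*k/4 + 21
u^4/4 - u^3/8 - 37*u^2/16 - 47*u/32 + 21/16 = (u/4 + 1/2)*(u - 7/2)*(u - 1/2)*(u + 3/2)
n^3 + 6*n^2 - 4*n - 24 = (n - 2)*(n + 2)*(n + 6)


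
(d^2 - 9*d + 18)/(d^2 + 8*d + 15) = (d^2 - 9*d + 18)/(d^2 + 8*d + 15)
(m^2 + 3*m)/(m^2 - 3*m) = (m + 3)/(m - 3)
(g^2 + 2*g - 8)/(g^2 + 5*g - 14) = (g + 4)/(g + 7)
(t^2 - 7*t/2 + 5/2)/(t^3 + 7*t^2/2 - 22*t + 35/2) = 1/(t + 7)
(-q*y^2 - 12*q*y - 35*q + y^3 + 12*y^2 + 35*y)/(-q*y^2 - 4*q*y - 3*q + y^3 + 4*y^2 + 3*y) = (y^2 + 12*y + 35)/(y^2 + 4*y + 3)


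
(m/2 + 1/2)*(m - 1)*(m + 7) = m^3/2 + 7*m^2/2 - m/2 - 7/2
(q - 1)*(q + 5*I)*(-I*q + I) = -I*q^3 + 5*q^2 + 2*I*q^2 - 10*q - I*q + 5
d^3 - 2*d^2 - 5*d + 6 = (d - 3)*(d - 1)*(d + 2)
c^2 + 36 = (c - 6*I)*(c + 6*I)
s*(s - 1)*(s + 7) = s^3 + 6*s^2 - 7*s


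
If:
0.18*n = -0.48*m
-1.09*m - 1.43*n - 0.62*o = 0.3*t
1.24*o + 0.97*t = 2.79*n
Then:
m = -0.02871184687015*t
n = 0.0765649249870667*t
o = -0.609986983295229*t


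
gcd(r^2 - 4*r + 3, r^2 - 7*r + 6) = r - 1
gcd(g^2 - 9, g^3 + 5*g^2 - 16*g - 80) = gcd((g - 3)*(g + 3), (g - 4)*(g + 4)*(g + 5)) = 1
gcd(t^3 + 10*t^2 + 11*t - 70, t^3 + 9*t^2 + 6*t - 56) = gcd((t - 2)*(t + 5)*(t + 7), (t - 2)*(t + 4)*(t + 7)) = t^2 + 5*t - 14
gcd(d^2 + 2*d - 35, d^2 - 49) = d + 7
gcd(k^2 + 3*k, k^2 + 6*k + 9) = k + 3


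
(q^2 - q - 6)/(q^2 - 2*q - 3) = (q + 2)/(q + 1)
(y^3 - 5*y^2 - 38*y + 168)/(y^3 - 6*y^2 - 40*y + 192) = (y - 7)/(y - 8)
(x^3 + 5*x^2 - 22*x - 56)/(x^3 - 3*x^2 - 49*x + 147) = (x^2 - 2*x - 8)/(x^2 - 10*x + 21)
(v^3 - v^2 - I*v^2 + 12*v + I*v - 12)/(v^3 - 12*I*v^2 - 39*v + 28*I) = (v^2 + v*(-1 + 3*I) - 3*I)/(v^2 - 8*I*v - 7)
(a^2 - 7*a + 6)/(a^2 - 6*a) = (a - 1)/a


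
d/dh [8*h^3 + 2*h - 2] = 24*h^2 + 2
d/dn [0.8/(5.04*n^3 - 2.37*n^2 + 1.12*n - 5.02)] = (-12.096*n^2 + 3.792*n - 0.896)/(5.04*n^3 - 2.37*n^2 + 1.12*n - 5.02)^2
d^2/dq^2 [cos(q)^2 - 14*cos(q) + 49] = 14*cos(q) - 2*cos(2*q)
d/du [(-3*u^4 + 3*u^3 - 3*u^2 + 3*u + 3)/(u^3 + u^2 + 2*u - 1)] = 3*(-u^6 - 2*u^5 - 4*u^4 + 6*u^3 - 9*u^2 - 3)/(u^6 + 2*u^5 + 5*u^4 + 2*u^3 + 2*u^2 - 4*u + 1)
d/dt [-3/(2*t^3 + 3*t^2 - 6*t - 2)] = 18*(t^2 + t - 1)/(2*t^3 + 3*t^2 - 6*t - 2)^2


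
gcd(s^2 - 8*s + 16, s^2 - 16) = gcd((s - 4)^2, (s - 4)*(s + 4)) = s - 4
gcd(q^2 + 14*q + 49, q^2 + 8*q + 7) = q + 7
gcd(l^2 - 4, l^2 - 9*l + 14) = l - 2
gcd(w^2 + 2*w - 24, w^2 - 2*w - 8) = w - 4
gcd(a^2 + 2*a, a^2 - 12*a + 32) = 1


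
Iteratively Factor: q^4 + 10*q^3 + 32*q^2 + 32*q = (q)*(q^3 + 10*q^2 + 32*q + 32) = q*(q + 4)*(q^2 + 6*q + 8) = q*(q + 4)^2*(q + 2)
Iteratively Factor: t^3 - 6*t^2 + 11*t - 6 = (t - 2)*(t^2 - 4*t + 3) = (t - 3)*(t - 2)*(t - 1)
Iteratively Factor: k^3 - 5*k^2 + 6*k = (k - 3)*(k^2 - 2*k) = (k - 3)*(k - 2)*(k)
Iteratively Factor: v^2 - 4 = (v + 2)*(v - 2)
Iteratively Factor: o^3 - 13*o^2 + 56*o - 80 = (o - 4)*(o^2 - 9*o + 20) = (o - 4)^2*(o - 5)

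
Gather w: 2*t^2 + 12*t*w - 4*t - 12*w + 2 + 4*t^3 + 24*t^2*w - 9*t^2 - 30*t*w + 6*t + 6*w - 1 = 4*t^3 - 7*t^2 + 2*t + w*(24*t^2 - 18*t - 6) + 1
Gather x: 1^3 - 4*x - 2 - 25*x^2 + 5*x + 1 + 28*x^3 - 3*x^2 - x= 28*x^3 - 28*x^2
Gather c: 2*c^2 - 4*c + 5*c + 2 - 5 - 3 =2*c^2 + c - 6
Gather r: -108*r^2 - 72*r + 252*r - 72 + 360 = -108*r^2 + 180*r + 288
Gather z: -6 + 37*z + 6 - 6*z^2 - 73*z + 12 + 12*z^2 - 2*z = 6*z^2 - 38*z + 12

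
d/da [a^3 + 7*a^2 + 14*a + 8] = 3*a^2 + 14*a + 14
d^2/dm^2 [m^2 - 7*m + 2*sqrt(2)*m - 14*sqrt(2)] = 2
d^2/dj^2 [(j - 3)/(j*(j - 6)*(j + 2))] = 2*(3*j^5 - 30*j^4 + 124*j^3 - 36*j^2 - 432*j - 432)/(j^3*(j^6 - 12*j^5 + 12*j^4 + 224*j^3 - 144*j^2 - 1728*j - 1728))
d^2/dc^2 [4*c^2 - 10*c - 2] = 8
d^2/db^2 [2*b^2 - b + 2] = 4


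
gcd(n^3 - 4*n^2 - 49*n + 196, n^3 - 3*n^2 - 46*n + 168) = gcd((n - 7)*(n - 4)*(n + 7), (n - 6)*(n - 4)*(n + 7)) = n^2 + 3*n - 28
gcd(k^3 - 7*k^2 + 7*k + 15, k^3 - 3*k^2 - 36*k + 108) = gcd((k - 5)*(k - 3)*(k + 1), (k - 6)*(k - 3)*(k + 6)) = k - 3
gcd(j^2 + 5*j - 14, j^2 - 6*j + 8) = j - 2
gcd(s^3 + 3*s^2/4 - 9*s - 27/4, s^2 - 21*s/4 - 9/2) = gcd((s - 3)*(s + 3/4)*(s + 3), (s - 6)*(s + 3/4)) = s + 3/4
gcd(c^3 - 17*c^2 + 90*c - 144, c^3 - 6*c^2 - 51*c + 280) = c - 8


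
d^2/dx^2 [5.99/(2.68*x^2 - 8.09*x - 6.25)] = (86.045152*x^2 - 259.740776*x - 5.99*(5.36*x - 8.09)*(10.72*x - 16.18) - 200.665)/(-2.68*x^2 + 8.09*x + 6.25)^3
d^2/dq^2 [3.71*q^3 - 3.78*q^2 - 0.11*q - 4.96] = 22.26*q - 7.56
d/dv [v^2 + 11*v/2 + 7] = 2*v + 11/2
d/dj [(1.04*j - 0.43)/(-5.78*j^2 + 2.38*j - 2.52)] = (6.0112*j^2 - 4.9708*j - 1.5974)/(33.4084*j^4 - 27.5128*j^3 + 34.7956*j^2 - 11.9952*j + 6.3504)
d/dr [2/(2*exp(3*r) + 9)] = -12*exp(3*r)/(2*exp(3*r) + 9)^2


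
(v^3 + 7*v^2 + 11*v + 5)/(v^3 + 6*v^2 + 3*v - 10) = (v^2 + 2*v + 1)/(v^2 + v - 2)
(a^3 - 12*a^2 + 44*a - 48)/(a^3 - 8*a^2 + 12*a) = (a - 4)/a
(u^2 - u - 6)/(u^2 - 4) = (u - 3)/(u - 2)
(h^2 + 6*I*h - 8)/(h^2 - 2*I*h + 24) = (h + 2*I)/(h - 6*I)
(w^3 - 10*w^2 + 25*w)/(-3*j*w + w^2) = (-w^2 + 10*w - 25)/(3*j - w)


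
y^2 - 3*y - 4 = (y - 4)*(y + 1)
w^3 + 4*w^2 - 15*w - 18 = (w - 3)*(w + 1)*(w + 6)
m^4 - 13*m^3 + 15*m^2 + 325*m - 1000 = (m - 8)*(m - 5)^2*(m + 5)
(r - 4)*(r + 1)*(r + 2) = r^3 - r^2 - 10*r - 8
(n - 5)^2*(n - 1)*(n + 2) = n^4 - 9*n^3 + 13*n^2 + 45*n - 50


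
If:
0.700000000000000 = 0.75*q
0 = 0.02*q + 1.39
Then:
No Solution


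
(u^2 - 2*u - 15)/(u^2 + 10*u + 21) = (u - 5)/(u + 7)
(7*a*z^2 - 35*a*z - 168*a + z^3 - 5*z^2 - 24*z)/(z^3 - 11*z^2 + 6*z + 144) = (7*a + z)/(z - 6)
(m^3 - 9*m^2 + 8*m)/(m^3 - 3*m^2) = (m^2 - 9*m + 8)/(m*(m - 3))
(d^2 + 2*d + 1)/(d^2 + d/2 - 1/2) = 2*(d + 1)/(2*d - 1)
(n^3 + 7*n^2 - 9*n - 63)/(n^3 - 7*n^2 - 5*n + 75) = (n^2 + 4*n - 21)/(n^2 - 10*n + 25)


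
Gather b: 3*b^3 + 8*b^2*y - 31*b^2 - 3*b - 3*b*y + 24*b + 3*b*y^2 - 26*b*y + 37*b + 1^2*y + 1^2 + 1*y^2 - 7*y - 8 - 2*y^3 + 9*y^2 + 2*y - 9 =3*b^3 + b^2*(8*y - 31) + b*(3*y^2 - 29*y + 58) - 2*y^3 + 10*y^2 - 4*y - 16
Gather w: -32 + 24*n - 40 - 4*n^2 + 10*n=-4*n^2 + 34*n - 72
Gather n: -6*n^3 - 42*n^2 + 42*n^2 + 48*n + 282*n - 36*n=-6*n^3 + 294*n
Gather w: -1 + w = w - 1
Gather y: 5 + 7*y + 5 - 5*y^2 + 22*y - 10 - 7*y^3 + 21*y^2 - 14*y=-7*y^3 + 16*y^2 + 15*y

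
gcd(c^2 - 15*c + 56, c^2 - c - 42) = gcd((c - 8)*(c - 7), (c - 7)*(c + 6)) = c - 7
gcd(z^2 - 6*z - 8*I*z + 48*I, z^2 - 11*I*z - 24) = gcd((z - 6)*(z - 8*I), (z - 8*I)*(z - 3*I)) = z - 8*I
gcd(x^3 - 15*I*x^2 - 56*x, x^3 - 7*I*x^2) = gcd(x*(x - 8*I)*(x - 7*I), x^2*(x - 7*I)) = x^2 - 7*I*x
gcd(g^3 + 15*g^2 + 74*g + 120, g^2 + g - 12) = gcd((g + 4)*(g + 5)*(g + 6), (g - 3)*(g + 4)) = g + 4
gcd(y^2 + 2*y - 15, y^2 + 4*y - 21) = y - 3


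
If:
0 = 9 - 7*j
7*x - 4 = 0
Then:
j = 9/7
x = 4/7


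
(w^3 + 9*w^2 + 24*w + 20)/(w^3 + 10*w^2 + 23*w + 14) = (w^2 + 7*w + 10)/(w^2 + 8*w + 7)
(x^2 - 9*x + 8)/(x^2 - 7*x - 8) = (x - 1)/(x + 1)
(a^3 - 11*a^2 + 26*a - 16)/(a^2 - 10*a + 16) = a - 1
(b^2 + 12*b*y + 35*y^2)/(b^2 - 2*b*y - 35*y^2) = (-b - 7*y)/(-b + 7*y)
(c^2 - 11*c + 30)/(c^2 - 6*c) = (c - 5)/c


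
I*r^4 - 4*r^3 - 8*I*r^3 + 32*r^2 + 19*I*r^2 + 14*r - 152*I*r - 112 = (r - 8)*(r - 2*I)*(r + 7*I)*(I*r + 1)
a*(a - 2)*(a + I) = a^3 - 2*a^2 + I*a^2 - 2*I*a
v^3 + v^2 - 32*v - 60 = (v - 6)*(v + 2)*(v + 5)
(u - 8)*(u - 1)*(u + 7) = u^3 - 2*u^2 - 55*u + 56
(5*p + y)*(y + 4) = 5*p*y + 20*p + y^2 + 4*y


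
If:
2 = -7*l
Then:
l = -2/7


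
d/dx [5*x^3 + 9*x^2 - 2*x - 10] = 15*x^2 + 18*x - 2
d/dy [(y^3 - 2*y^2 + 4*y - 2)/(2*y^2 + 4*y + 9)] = (2*y^4 + 8*y^3 + 11*y^2 - 28*y + 44)/(4*y^4 + 16*y^3 + 52*y^2 + 72*y + 81)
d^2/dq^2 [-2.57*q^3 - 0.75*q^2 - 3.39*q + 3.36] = -15.42*q - 1.5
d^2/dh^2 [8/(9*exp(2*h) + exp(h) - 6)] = 8*(2*(18*exp(h) + 1)^2*exp(h) - (36*exp(h) + 1)*(9*exp(2*h) + exp(h) - 6))*exp(h)/(9*exp(2*h) + exp(h) - 6)^3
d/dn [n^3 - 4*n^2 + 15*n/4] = 3*n^2 - 8*n + 15/4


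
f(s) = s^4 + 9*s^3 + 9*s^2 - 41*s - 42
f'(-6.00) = -41.00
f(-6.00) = -120.00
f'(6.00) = 1903.00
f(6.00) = 3276.00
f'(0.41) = -28.81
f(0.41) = -56.65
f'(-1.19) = -30.93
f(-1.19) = 6.37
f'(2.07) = 147.43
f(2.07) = 9.88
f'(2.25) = 181.75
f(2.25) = 39.46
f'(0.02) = -40.63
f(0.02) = -42.82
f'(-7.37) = -308.37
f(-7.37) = 96.51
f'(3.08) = 387.45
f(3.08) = 270.05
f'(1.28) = 34.67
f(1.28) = -58.18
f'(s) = 4*s^3 + 27*s^2 + 18*s - 41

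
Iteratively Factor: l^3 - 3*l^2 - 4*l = (l)*(l^2 - 3*l - 4) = l*(l + 1)*(l - 4)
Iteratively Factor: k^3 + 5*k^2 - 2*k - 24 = (k - 2)*(k^2 + 7*k + 12) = (k - 2)*(k + 4)*(k + 3)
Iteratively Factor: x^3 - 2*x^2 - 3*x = (x)*(x^2 - 2*x - 3) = x*(x - 3)*(x + 1)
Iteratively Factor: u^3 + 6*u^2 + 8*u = (u + 4)*(u^2 + 2*u) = u*(u + 4)*(u + 2)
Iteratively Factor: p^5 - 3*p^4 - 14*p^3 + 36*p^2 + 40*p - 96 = (p - 2)*(p^4 - p^3 - 16*p^2 + 4*p + 48) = (p - 2)^2*(p^3 + p^2 - 14*p - 24) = (p - 2)^2*(p + 3)*(p^2 - 2*p - 8) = (p - 2)^2*(p + 2)*(p + 3)*(p - 4)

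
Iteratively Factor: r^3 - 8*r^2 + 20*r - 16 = (r - 2)*(r^2 - 6*r + 8) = (r - 4)*(r - 2)*(r - 2)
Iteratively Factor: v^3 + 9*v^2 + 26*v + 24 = (v + 4)*(v^2 + 5*v + 6) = (v + 2)*(v + 4)*(v + 3)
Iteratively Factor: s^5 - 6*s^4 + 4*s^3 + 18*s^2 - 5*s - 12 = (s + 1)*(s^4 - 7*s^3 + 11*s^2 + 7*s - 12) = (s - 1)*(s + 1)*(s^3 - 6*s^2 + 5*s + 12) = (s - 3)*(s - 1)*(s + 1)*(s^2 - 3*s - 4) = (s - 3)*(s - 1)*(s + 1)^2*(s - 4)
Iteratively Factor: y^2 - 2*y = (y - 2)*(y)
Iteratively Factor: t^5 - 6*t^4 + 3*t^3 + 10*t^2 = (t)*(t^4 - 6*t^3 + 3*t^2 + 10*t) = t*(t - 2)*(t^3 - 4*t^2 - 5*t) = t*(t - 5)*(t - 2)*(t^2 + t) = t*(t - 5)*(t - 2)*(t + 1)*(t)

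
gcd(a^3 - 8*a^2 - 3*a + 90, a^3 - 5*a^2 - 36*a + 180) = a^2 - 11*a + 30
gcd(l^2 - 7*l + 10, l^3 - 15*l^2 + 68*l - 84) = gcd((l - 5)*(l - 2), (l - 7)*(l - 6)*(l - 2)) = l - 2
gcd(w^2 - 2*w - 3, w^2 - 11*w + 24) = w - 3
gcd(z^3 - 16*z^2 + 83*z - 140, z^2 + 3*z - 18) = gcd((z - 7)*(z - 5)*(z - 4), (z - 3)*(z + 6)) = 1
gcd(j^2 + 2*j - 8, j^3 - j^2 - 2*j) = j - 2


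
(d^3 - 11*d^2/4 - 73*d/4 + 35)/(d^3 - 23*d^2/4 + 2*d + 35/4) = (d + 4)/(d + 1)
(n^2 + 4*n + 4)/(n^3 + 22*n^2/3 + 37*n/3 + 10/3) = 3*(n + 2)/(3*n^2 + 16*n + 5)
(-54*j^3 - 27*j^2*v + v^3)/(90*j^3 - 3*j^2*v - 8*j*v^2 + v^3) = (3*j + v)/(-5*j + v)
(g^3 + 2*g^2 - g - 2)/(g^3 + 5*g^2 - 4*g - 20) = (g^2 - 1)/(g^2 + 3*g - 10)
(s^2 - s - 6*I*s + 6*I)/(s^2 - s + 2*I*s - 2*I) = (s - 6*I)/(s + 2*I)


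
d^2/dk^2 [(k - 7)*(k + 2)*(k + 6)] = 6*k + 2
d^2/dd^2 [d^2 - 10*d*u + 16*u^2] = 2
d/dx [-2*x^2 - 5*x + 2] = -4*x - 5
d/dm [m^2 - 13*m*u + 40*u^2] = 2*m - 13*u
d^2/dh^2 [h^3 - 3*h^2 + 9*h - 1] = 6*h - 6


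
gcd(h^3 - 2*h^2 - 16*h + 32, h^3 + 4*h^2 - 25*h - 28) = h - 4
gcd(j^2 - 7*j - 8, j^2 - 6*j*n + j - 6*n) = j + 1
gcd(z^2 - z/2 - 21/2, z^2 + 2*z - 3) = z + 3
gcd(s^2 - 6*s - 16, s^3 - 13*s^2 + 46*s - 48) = s - 8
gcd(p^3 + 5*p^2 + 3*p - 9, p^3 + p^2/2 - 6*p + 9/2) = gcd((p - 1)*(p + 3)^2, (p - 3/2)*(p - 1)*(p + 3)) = p^2 + 2*p - 3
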